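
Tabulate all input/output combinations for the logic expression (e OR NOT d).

e | d | Output
--------------
0 | 0 | 1
0 | 1 | 0
1 | 0 | 1
1 | 1 | 1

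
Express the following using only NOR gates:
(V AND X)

((V NOR V) NOR (X NOR X))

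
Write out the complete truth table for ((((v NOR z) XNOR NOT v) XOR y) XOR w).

v | y | w | z | Output
----------------------
0 | 0 | 0 | 0 | 1
0 | 0 | 0 | 1 | 0
0 | 0 | 1 | 0 | 0
0 | 0 | 1 | 1 | 1
0 | 1 | 0 | 0 | 0
0 | 1 | 0 | 1 | 1
0 | 1 | 1 | 0 | 1
0 | 1 | 1 | 1 | 0
1 | 0 | 0 | 0 | 1
1 | 0 | 0 | 1 | 1
1 | 0 | 1 | 0 | 0
1 | 0 | 1 | 1 | 0
1 | 1 | 0 | 0 | 0
1 | 1 | 0 | 1 | 0
1 | 1 | 1 | 0 | 1
1 | 1 | 1 | 1 | 1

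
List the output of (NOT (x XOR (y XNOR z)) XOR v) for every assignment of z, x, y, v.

z | x | y | v | Output
----------------------
0 | 0 | 0 | 0 | 0
0 | 0 | 0 | 1 | 1
0 | 0 | 1 | 0 | 1
0 | 0 | 1 | 1 | 0
0 | 1 | 0 | 0 | 1
0 | 1 | 0 | 1 | 0
0 | 1 | 1 | 0 | 0
0 | 1 | 1 | 1 | 1
1 | 0 | 0 | 0 | 1
1 | 0 | 0 | 1 | 0
1 | 0 | 1 | 0 | 0
1 | 0 | 1 | 1 | 1
1 | 1 | 0 | 0 | 0
1 | 1 | 0 | 1 | 1
1 | 1 | 1 | 0 | 1
1 | 1 | 1 | 1 | 0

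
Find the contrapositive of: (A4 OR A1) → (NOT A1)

Contrapositive: A1 → NOT (A4 OR A1)
Note: A statement and its contrapositive are logically equivalent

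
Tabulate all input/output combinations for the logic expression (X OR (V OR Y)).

Y | V | X | Output
------------------
0 | 0 | 0 | 0
0 | 0 | 1 | 1
0 | 1 | 0 | 1
0 | 1 | 1 | 1
1 | 0 | 0 | 1
1 | 0 | 1 | 1
1 | 1 | 0 | 1
1 | 1 | 1 | 1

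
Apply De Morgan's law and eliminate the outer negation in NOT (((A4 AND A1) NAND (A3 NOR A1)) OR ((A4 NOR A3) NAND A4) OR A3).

NOT ((A4 AND A1) NAND (A3 NOR A1)) AND NOT ((A4 NOR A3) NAND A4) AND NOT A3
De Morgan's: NOT(OR of terms) = AND of negations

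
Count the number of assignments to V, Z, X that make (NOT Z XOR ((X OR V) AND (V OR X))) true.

Satisfying assignments: (0,0,0), (0,1,1), (1,1,0), (1,1,1)
Count: 4 out of 8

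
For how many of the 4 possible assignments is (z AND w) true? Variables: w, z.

Satisfying assignments: (1,1)
Count: 1 out of 4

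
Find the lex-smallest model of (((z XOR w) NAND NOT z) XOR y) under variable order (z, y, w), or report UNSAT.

z=0, y=0, w=0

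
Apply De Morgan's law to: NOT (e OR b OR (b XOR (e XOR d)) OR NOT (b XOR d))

NOT e AND NOT b AND NOT (b XOR (e XOR d)) AND (b XOR d)
De Morgan's: NOT(OR of terms) = AND of negations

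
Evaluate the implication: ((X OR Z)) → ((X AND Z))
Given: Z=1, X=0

Antecedent ((X OR Z)) = 1; consequent ((X AND Z)) = 0.
1 → 0 = 0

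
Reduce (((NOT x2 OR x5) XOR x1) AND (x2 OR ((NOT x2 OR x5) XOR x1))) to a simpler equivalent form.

By absorption (E AND (E OR v) = E):
= ((NOT x2 OR x5) XOR x1)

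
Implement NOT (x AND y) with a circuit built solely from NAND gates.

(((x NAND y) NAND (x NAND y)) NAND ((x NAND y) NAND (x NAND y)))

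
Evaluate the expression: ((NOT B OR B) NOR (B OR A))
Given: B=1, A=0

Substituting: ((NOT 1 OR 1) NOR (1 OR 0))
= 0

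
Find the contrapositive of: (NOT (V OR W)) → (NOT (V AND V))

Contrapositive: (V AND V) → (V OR W)
Note: A statement and its contrapositive are logically equivalent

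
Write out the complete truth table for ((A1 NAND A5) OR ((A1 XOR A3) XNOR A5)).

A1 | A3 | A5 | Output
---------------------
0 | 0 | 0 | 1
0 | 0 | 1 | 1
0 | 1 | 0 | 1
0 | 1 | 1 | 1
1 | 0 | 0 | 1
1 | 0 | 1 | 1
1 | 1 | 0 | 1
1 | 1 | 1 | 0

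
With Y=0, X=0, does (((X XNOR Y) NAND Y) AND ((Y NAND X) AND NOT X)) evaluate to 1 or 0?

Substituting: (((0 XNOR 0) NAND 0) AND ((0 NAND 0) AND NOT 0))
= 1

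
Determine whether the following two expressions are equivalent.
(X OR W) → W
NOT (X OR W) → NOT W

No, Inverse is not equivalent to original (counterexample: W=0, X=1)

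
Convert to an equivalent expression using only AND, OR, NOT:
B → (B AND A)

NOT B OR (B AND A)
(Implication elimination: A → B = NOT A OR B)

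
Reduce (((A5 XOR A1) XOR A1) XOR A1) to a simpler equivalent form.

By XOR self-cancellation ((E XOR v) XOR v = E):
= (A5 XOR A1)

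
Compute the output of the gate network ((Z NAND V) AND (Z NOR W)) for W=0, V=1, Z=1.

Substituting: ((1 NAND 1) AND (1 NOR 0))
= 0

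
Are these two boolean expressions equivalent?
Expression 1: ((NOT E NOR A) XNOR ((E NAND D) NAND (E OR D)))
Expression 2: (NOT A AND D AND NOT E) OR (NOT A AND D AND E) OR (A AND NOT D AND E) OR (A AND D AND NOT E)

Yes, they are equivalent — the two output columns agree on all 8 assignments:
A | D | E | Expression 1 | Expression 2
---------------------------------------
0 | 0 | 0 | 0 | 0
0 | 0 | 1 | 0 | 0
0 | 1 | 0 | 1 | 1
0 | 1 | 1 | 1 | 1
1 | 0 | 0 | 0 | 0
1 | 0 | 1 | 1 | 1
1 | 1 | 0 | 1 | 1
1 | 1 | 1 | 0 | 0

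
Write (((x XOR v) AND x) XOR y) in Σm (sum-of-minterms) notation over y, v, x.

Σm(1, 4, 6, 7) = (NOT y AND NOT v AND x) OR (y AND NOT v AND NOT x) OR (y AND v AND NOT x) OR (y AND v AND x)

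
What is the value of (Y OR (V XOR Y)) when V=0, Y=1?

Substituting: (1 OR (0 XOR 1))
= 1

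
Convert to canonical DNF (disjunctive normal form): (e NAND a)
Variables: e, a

(NOT e AND NOT a) OR (NOT e AND a) OR (e AND NOT a)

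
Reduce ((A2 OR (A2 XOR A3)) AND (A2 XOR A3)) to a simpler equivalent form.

By absorption (E AND (E OR v) = E):
= (A2 XOR A3)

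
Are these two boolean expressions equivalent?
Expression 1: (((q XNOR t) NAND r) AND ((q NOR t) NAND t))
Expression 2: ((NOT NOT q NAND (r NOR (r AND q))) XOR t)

No. Counterexample: with r=0, t=0, q=1, Expression 1 = 1 but Expression 2 = 0.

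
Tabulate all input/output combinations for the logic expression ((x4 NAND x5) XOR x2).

x2 | x5 | x4 | Output
---------------------
0 | 0 | 0 | 1
0 | 0 | 1 | 1
0 | 1 | 0 | 1
0 | 1 | 1 | 0
1 | 0 | 0 | 0
1 | 0 | 1 | 0
1 | 1 | 0 | 0
1 | 1 | 1 | 1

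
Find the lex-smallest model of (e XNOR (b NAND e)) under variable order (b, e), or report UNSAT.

b=0, e=1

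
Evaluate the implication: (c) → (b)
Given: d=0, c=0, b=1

Antecedent (c) = 0; consequent (b) = 1.
0 → 1 = 1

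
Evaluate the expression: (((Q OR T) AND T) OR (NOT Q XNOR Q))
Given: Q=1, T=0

Substituting: (((1 OR 0) AND 0) OR (NOT 1 XNOR 1))
= 0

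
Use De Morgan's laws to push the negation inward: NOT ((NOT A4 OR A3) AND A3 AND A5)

NOT (NOT A4 OR A3) OR NOT A3 OR NOT A5
De Morgan's: NOT(AND of terms) = OR of negations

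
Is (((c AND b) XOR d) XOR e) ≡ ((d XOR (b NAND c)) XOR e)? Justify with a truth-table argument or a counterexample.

No. Counterexample: with c=0, d=0, e=0, b=0, Expression 1 = 0 but Expression 2 = 1.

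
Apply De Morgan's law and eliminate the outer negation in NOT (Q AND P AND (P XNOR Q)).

NOT Q OR NOT P OR NOT (P XNOR Q)
De Morgan's: NOT(AND of terms) = OR of negations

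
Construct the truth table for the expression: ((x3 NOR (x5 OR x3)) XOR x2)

x2 | x3 | x5 | Output
---------------------
0 | 0 | 0 | 1
0 | 0 | 1 | 0
0 | 1 | 0 | 0
0 | 1 | 1 | 0
1 | 0 | 0 | 0
1 | 0 | 1 | 1
1 | 1 | 0 | 1
1 | 1 | 1 | 1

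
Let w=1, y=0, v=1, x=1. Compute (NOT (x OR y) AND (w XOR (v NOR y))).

Substituting: (NOT (1 OR 0) AND (1 XOR (1 NOR 0)))
= 0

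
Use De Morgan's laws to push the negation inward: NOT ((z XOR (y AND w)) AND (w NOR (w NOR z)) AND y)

NOT (z XOR (y AND w)) OR NOT (w NOR (w NOR z)) OR NOT y
De Morgan's: NOT(AND of terms) = OR of negations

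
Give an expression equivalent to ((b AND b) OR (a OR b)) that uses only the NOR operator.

((((b NOR b) NOR (b NOR b)) NOR ((a NOR b) NOR (a NOR b))) NOR (((b NOR b) NOR (b NOR b)) NOR ((a NOR b) NOR (a NOR b))))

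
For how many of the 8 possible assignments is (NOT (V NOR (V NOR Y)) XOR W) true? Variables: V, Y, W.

Satisfying assignments: (0,0,0), (0,1,1), (1,0,0), (1,1,0)
Count: 4 out of 8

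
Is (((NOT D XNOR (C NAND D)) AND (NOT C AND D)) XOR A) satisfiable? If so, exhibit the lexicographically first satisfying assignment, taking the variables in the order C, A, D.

C=0, A=1, D=0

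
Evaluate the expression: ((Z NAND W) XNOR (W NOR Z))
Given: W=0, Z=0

Substituting: ((0 NAND 0) XNOR (0 NOR 0))
= 1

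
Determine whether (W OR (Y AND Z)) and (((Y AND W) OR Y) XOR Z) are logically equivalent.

No. Counterexample: with W=0, Y=0, Z=1, Expression 1 = 0 but Expression 2 = 1.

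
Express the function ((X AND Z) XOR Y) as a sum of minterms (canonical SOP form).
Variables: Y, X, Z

Σm(3, 4, 5, 6) = (NOT Y AND X AND Z) OR (Y AND NOT X AND NOT Z) OR (Y AND NOT X AND Z) OR (Y AND X AND NOT Z)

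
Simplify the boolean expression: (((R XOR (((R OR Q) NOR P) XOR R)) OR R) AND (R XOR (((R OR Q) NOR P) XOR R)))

By absorption (E AND (E OR v) = E) then XOR self-cancellation ((E XOR v) XOR v = E):
= ((R OR Q) NOR P)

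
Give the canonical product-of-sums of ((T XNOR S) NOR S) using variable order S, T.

ΠM(0, 2, 3) = (S OR T) AND (NOT S OR T) AND (NOT S OR NOT T)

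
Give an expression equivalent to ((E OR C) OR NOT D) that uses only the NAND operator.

((((E NAND E) NAND (C NAND C)) NAND ((E NAND E) NAND (C NAND C))) NAND ((D NAND D) NAND (D NAND D)))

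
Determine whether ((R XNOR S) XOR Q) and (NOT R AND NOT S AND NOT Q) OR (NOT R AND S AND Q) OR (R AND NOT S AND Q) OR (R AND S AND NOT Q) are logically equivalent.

Yes, they are equivalent — the two output columns agree on all 8 assignments:
R | S | Q | Expression 1 | Expression 2
---------------------------------------
0 | 0 | 0 | 1 | 1
0 | 0 | 1 | 0 | 0
0 | 1 | 0 | 0 | 0
0 | 1 | 1 | 1 | 1
1 | 0 | 0 | 0 | 0
1 | 0 | 1 | 1 | 1
1 | 1 | 0 | 1 | 1
1 | 1 | 1 | 0 | 0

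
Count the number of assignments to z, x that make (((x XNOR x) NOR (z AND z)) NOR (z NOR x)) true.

Satisfying assignments: (0,1), (1,0), (1,1)
Count: 3 out of 4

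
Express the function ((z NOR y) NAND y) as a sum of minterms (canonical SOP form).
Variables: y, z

Σm(0, 1, 2, 3) = (NOT y AND NOT z) OR (NOT y AND z) OR (y AND NOT z) OR (y AND z)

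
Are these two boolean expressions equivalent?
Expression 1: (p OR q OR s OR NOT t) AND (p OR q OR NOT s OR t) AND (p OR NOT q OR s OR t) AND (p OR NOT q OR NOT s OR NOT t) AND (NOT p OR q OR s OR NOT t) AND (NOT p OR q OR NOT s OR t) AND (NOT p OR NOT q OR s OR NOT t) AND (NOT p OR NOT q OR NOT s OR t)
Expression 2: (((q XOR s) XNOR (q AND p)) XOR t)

Yes, they are equivalent — the two output columns agree on all 16 assignments:
p | q | s | t | Expression 1 | Expression 2
-------------------------------------------
0 | 0 | 0 | 0 | 1 | 1
0 | 0 | 0 | 1 | 0 | 0
0 | 0 | 1 | 0 | 0 | 0
0 | 0 | 1 | 1 | 1 | 1
0 | 1 | 0 | 0 | 0 | 0
0 | 1 | 0 | 1 | 1 | 1
0 | 1 | 1 | 0 | 1 | 1
0 | 1 | 1 | 1 | 0 | 0
1 | 0 | 0 | 0 | 1 | 1
1 | 0 | 0 | 1 | 0 | 0
1 | 0 | 1 | 0 | 0 | 0
1 | 0 | 1 | 1 | 1 | 1
1 | 1 | 0 | 0 | 1 | 1
1 | 1 | 0 | 1 | 0 | 0
1 | 1 | 1 | 0 | 0 | 0
1 | 1 | 1 | 1 | 1 | 1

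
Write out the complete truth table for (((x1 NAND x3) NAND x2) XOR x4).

x3 | x4 | x1 | x2 | Output
--------------------------
0 | 0 | 0 | 0 | 1
0 | 0 | 0 | 1 | 0
0 | 0 | 1 | 0 | 1
0 | 0 | 1 | 1 | 0
0 | 1 | 0 | 0 | 0
0 | 1 | 0 | 1 | 1
0 | 1 | 1 | 0 | 0
0 | 1 | 1 | 1 | 1
1 | 0 | 0 | 0 | 1
1 | 0 | 0 | 1 | 0
1 | 0 | 1 | 0 | 1
1 | 0 | 1 | 1 | 1
1 | 1 | 0 | 0 | 0
1 | 1 | 0 | 1 | 1
1 | 1 | 1 | 0 | 0
1 | 1 | 1 | 1 | 0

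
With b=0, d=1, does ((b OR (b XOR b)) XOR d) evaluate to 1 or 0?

Substituting: ((0 OR (0 XOR 0)) XOR 1)
= 1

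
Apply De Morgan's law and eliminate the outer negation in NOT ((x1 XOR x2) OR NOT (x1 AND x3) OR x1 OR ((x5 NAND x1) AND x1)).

NOT (x1 XOR x2) AND (x1 AND x3) AND NOT x1 AND NOT ((x5 NAND x1) AND x1)
De Morgan's: NOT(OR of terms) = AND of negations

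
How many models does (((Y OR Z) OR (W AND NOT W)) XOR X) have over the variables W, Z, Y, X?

Satisfying assignments: (0,0,0,1), (0,0,1,0), (0,1,0,0), (0,1,1,0), (1,0,0,1), (1,0,1,0), (1,1,0,0), (1,1,1,0)
Count: 8 out of 16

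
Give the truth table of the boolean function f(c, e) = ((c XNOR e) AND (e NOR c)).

c | e | Output
--------------
0 | 0 | 1
0 | 1 | 0
1 | 0 | 0
1 | 1 | 0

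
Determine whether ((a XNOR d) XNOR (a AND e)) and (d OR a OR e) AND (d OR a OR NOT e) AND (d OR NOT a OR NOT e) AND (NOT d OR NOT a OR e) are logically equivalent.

Yes, they are equivalent — the two output columns agree on all 8 assignments:
d | a | e | Expression 1 | Expression 2
---------------------------------------
0 | 0 | 0 | 0 | 0
0 | 0 | 1 | 0 | 0
0 | 1 | 0 | 1 | 1
0 | 1 | 1 | 0 | 0
1 | 0 | 0 | 1 | 1
1 | 0 | 1 | 1 | 1
1 | 1 | 0 | 0 | 0
1 | 1 | 1 | 1 | 1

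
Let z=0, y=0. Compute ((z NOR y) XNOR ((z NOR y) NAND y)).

Substituting: ((0 NOR 0) XNOR ((0 NOR 0) NAND 0))
= 1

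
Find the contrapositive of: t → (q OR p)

Contrapositive: NOT (q OR p) → NOT t
Note: A statement and its contrapositive are logically equivalent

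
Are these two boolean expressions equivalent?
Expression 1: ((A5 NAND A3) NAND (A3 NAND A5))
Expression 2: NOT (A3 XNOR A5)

No. Counterexample: with A3=0, A5=1, Expression 1 = 0 but Expression 2 = 1.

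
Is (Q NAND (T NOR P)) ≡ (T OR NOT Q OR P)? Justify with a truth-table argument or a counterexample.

Yes, they are equivalent — the two output columns agree on all 8 assignments:
T | Q | P | Expression 1 | Expression 2
---------------------------------------
0 | 0 | 0 | 1 | 1
0 | 0 | 1 | 1 | 1
0 | 1 | 0 | 0 | 0
0 | 1 | 1 | 1 | 1
1 | 0 | 0 | 1 | 1
1 | 0 | 1 | 1 | 1
1 | 1 | 0 | 1 | 1
1 | 1 | 1 | 1 | 1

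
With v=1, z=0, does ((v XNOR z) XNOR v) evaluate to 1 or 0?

Substituting: ((1 XNOR 0) XNOR 1)
= 0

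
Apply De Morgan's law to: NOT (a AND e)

NOT a OR NOT e
De Morgan's: NOT(AND of terms) = OR of negations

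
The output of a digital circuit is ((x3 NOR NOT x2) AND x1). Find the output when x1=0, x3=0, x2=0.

Substituting: ((0 NOR NOT 0) AND 0)
= 0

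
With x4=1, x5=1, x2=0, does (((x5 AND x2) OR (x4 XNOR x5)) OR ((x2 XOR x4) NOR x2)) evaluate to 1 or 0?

Substituting: (((1 AND 0) OR (1 XNOR 1)) OR ((0 XOR 1) NOR 0))
= 1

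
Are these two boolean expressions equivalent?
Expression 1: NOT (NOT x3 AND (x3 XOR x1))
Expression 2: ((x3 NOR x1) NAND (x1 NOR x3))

No. Counterexample: with x3=0, x1=0, Expression 1 = 1 but Expression 2 = 0.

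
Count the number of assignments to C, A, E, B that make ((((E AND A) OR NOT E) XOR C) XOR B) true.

Satisfying assignments: (0,0,0,0), (0,0,1,1), (0,1,0,0), (0,1,1,0), (1,0,0,1), (1,0,1,0), (1,1,0,1), (1,1,1,1)
Count: 8 out of 16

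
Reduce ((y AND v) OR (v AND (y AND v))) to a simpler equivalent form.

By absorption (E OR (E AND v) = E):
= (y AND v)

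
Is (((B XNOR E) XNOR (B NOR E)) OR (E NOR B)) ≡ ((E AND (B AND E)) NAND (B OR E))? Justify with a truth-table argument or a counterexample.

Yes, they are equivalent — the two output columns agree on all 4 assignments:
B | E | Expression 1 | Expression 2
-----------------------------------
0 | 0 | 1 | 1
0 | 1 | 1 | 1
1 | 0 | 1 | 1
1 | 1 | 0 | 0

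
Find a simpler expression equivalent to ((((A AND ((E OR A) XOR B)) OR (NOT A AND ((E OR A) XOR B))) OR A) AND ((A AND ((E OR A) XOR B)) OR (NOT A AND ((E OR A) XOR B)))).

By absorption (E AND (E OR v) = E) then distribution ((E AND v) OR (E AND NOT v) = E):
= ((E OR A) XOR B)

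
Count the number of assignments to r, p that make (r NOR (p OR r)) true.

Satisfying assignments: (0,0)
Count: 1 out of 4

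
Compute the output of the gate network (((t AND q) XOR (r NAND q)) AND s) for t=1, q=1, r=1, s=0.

Substituting: (((1 AND 1) XOR (1 NAND 1)) AND 0)
= 0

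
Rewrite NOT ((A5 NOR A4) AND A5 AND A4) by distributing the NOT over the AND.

NOT (A5 NOR A4) OR NOT A5 OR NOT A4
De Morgan's: NOT(AND of terms) = OR of negations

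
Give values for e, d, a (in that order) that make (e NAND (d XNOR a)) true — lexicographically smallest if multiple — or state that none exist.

e=0, d=0, a=0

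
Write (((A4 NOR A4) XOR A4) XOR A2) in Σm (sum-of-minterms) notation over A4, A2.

Σm(0, 2) = (NOT A4 AND NOT A2) OR (A4 AND NOT A2)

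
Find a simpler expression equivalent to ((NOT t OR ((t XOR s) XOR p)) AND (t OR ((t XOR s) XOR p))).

By distribution ((E OR v) AND (E OR NOT v) = E):
= ((t XOR s) XOR p)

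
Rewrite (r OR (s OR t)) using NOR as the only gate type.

((r NOR ((s NOR t) NOR (s NOR t))) NOR (r NOR ((s NOR t) NOR (s NOR t))))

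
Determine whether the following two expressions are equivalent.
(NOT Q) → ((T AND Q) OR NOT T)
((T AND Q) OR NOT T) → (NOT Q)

No, Converse is not equivalent to original (counterexample: T=0, Q=1)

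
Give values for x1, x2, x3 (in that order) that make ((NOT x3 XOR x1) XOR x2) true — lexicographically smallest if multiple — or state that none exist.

x1=0, x2=0, x3=0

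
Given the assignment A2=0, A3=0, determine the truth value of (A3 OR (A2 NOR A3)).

Substituting: (0 OR (0 NOR 0))
= 1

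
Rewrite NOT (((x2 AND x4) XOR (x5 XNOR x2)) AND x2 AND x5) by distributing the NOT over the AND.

NOT ((x2 AND x4) XOR (x5 XNOR x2)) OR NOT x2 OR NOT x5
De Morgan's: NOT(AND of terms) = OR of negations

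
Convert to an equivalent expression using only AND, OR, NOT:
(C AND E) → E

NOT (C AND E) OR E
(Implication elimination: A → B = NOT A OR B)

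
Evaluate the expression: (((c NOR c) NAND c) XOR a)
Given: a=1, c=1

Substituting: (((1 NOR 1) NAND 1) XOR 1)
= 0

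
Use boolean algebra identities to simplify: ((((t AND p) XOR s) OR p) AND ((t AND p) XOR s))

By absorption (E AND (E OR v) = E):
= ((t AND p) XOR s)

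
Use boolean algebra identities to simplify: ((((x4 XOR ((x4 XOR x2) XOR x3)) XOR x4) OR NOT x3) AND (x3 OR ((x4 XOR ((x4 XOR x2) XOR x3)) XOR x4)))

By distribution ((E OR v) AND (E OR NOT v) = E) then XOR self-cancellation ((E XOR v) XOR v = E):
= ((x4 XOR x2) XOR x3)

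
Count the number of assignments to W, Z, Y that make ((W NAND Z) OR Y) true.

Satisfying assignments: (0,0,0), (0,0,1), (0,1,0), (0,1,1), (1,0,0), (1,0,1), (1,1,1)
Count: 7 out of 8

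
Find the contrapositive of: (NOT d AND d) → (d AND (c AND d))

Contrapositive: NOT (d AND (c AND d)) → NOT (NOT d AND d)
Note: A statement and its contrapositive are logically equivalent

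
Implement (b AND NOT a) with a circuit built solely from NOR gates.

((b NOR b) NOR ((a NOR a) NOR (a NOR a)))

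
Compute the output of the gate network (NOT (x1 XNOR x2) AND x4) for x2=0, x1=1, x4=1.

Substituting: (NOT (1 XNOR 0) AND 1)
= 1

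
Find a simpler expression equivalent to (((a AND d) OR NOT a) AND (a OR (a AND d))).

By distribution ((E OR v) AND (E OR NOT v) = E):
= (a AND d)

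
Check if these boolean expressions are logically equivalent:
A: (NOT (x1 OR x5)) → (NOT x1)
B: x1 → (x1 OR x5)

Yes, Contrapositive is always equivalent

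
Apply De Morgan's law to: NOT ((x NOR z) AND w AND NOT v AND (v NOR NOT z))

NOT (x NOR z) OR NOT w OR v OR NOT (v NOR NOT z)
De Morgan's: NOT(AND of terms) = OR of negations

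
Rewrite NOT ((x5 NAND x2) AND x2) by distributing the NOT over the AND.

NOT (x5 NAND x2) OR NOT x2
De Morgan's: NOT(AND of terms) = OR of negations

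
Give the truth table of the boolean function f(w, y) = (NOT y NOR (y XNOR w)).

w | y | Output
--------------
0 | 0 | 0
0 | 1 | 1
1 | 0 | 0
1 | 1 | 0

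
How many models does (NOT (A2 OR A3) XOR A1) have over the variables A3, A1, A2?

Satisfying assignments: (0,0,0), (0,1,1), (1,1,0), (1,1,1)
Count: 4 out of 8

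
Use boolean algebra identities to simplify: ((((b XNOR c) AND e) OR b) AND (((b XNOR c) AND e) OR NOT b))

By distribution ((E OR v) AND (E OR NOT v) = E):
= ((b XNOR c) AND e)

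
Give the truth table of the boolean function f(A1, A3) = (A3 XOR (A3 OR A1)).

A1 | A3 | Output
----------------
0 | 0 | 0
0 | 1 | 0
1 | 0 | 1
1 | 1 | 0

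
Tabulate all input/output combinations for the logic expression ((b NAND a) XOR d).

a | b | d | Output
------------------
0 | 0 | 0 | 1
0 | 0 | 1 | 0
0 | 1 | 0 | 1
0 | 1 | 1 | 0
1 | 0 | 0 | 1
1 | 0 | 1 | 0
1 | 1 | 0 | 0
1 | 1 | 1 | 1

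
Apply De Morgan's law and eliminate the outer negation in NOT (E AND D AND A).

NOT E OR NOT D OR NOT A
De Morgan's: NOT(AND of terms) = OR of negations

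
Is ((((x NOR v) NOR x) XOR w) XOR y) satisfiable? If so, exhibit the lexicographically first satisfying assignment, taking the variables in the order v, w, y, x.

v=0, w=0, y=1, x=0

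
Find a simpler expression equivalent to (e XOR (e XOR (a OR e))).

By XOR self-cancellation ((E XOR v) XOR v = E):
= (a OR e)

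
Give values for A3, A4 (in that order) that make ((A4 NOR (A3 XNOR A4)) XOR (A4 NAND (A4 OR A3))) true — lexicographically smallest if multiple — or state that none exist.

A3=0, A4=0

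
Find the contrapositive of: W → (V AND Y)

Contrapositive: NOT (V AND Y) → NOT W
Note: A statement and its contrapositive are logically equivalent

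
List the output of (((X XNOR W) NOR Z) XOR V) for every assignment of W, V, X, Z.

W | V | X | Z | Output
----------------------
0 | 0 | 0 | 0 | 0
0 | 0 | 0 | 1 | 0
0 | 0 | 1 | 0 | 1
0 | 0 | 1 | 1 | 0
0 | 1 | 0 | 0 | 1
0 | 1 | 0 | 1 | 1
0 | 1 | 1 | 0 | 0
0 | 1 | 1 | 1 | 1
1 | 0 | 0 | 0 | 1
1 | 0 | 0 | 1 | 0
1 | 0 | 1 | 0 | 0
1 | 0 | 1 | 1 | 0
1 | 1 | 0 | 0 | 0
1 | 1 | 0 | 1 | 1
1 | 1 | 1 | 0 | 1
1 | 1 | 1 | 1 | 1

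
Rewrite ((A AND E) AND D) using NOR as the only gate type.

((((A NOR A) NOR (E NOR E)) NOR ((A NOR A) NOR (E NOR E))) NOR (D NOR D))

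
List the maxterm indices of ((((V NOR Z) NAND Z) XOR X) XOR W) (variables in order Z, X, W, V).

ΠM(2, 3, 4, 5, 10, 11, 12, 13) = (Z OR X OR NOT W OR V) AND (Z OR X OR NOT W OR NOT V) AND (Z OR NOT X OR W OR V) AND (Z OR NOT X OR W OR NOT V) AND (NOT Z OR X OR NOT W OR V) AND (NOT Z OR X OR NOT W OR NOT V) AND (NOT Z OR NOT X OR W OR V) AND (NOT Z OR NOT X OR W OR NOT V)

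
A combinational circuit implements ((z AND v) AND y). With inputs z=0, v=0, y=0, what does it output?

Substituting: ((0 AND 0) AND 0)
= 0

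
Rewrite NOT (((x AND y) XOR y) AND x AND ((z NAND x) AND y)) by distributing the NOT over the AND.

NOT ((x AND y) XOR y) OR NOT x OR NOT ((z NAND x) AND y)
De Morgan's: NOT(AND of terms) = OR of negations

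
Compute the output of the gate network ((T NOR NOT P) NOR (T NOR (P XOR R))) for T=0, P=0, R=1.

Substituting: ((0 NOR NOT 0) NOR (0 NOR (0 XOR 1)))
= 1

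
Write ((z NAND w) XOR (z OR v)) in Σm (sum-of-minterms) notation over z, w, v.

Σm(0, 2, 6, 7) = (NOT z AND NOT w AND NOT v) OR (NOT z AND w AND NOT v) OR (z AND w AND NOT v) OR (z AND w AND v)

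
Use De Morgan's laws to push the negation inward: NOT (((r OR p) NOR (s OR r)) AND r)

NOT ((r OR p) NOR (s OR r)) OR NOT r
De Morgan's: NOT(AND of terms) = OR of negations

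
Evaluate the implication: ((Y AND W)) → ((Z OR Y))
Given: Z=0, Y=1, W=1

Antecedent ((Y AND W)) = 1; consequent ((Z OR Y)) = 1.
1 → 1 = 1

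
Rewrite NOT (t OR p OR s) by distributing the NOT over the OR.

NOT t AND NOT p AND NOT s
De Morgan's: NOT(OR of terms) = AND of negations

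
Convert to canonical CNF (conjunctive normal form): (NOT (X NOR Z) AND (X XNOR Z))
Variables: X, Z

(X OR Z) AND (X OR NOT Z) AND (NOT X OR Z)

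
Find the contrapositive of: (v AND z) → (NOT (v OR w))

Contrapositive: (v OR w) → NOT (v AND z)
Note: A statement and its contrapositive are logically equivalent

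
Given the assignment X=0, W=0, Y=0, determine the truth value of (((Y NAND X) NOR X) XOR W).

Substituting: (((0 NAND 0) NOR 0) XOR 0)
= 0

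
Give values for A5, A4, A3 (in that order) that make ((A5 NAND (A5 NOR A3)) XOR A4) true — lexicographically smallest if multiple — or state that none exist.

A5=0, A4=0, A3=0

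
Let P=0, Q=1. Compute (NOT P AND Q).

Substituting: (NOT 0 AND 1)
= 1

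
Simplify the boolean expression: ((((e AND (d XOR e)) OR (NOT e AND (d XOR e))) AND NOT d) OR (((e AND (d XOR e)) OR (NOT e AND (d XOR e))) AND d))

By distribution ((E AND v) OR (E AND NOT v) = E) then distribution ((E AND v) OR (E AND NOT v) = E):
= (d XOR e)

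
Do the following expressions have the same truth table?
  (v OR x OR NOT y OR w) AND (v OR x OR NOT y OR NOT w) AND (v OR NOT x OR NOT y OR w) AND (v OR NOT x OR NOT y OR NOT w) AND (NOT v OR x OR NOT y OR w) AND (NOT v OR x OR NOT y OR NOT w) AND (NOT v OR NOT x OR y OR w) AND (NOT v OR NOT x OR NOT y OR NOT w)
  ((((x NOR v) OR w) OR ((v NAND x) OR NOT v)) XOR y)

Yes, they are equivalent — the two output columns agree on all 16 assignments:
v | x | y | w | Expression 1 | Expression 2
-------------------------------------------
0 | 0 | 0 | 0 | 1 | 1
0 | 0 | 0 | 1 | 1 | 1
0 | 0 | 1 | 0 | 0 | 0
0 | 0 | 1 | 1 | 0 | 0
0 | 1 | 0 | 0 | 1 | 1
0 | 1 | 0 | 1 | 1 | 1
0 | 1 | 1 | 0 | 0 | 0
0 | 1 | 1 | 1 | 0 | 0
1 | 0 | 0 | 0 | 1 | 1
1 | 0 | 0 | 1 | 1 | 1
1 | 0 | 1 | 0 | 0 | 0
1 | 0 | 1 | 1 | 0 | 0
1 | 1 | 0 | 0 | 0 | 0
1 | 1 | 0 | 1 | 1 | 1
1 | 1 | 1 | 0 | 1 | 1
1 | 1 | 1 | 1 | 0 | 0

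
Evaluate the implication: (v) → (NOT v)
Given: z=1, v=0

Antecedent (v) = 0; consequent (NOT v) = 1.
0 → 1 = 1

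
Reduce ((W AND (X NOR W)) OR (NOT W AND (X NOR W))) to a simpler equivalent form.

By distribution ((E AND v) OR (E AND NOT v) = E):
= (X NOR W)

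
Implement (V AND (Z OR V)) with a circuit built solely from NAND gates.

((V NAND ((Z NAND Z) NAND (V NAND V))) NAND (V NAND ((Z NAND Z) NAND (V NAND V))))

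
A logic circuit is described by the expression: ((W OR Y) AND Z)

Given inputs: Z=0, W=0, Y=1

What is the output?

Substituting: ((0 OR 1) AND 0)
= 0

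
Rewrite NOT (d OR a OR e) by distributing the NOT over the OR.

NOT d AND NOT a AND NOT e
De Morgan's: NOT(OR of terms) = AND of negations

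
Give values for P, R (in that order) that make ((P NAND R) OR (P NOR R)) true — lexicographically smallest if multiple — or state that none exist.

P=0, R=0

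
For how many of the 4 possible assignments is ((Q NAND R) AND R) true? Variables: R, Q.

Satisfying assignments: (1,0)
Count: 1 out of 4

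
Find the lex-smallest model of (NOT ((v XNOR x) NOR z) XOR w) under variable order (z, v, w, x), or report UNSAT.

z=0, v=0, w=0, x=0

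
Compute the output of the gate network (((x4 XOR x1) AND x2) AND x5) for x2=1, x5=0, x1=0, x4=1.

Substituting: (((1 XOR 0) AND 1) AND 0)
= 0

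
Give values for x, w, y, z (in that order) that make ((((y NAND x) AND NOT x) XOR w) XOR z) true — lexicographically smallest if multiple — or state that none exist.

x=0, w=0, y=0, z=0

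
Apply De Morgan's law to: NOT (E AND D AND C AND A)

NOT E OR NOT D OR NOT C OR NOT A
De Morgan's: NOT(AND of terms) = OR of negations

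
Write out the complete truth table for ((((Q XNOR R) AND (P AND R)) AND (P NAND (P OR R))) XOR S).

R | Q | P | S | Output
----------------------
0 | 0 | 0 | 0 | 0
0 | 0 | 0 | 1 | 1
0 | 0 | 1 | 0 | 0
0 | 0 | 1 | 1 | 1
0 | 1 | 0 | 0 | 0
0 | 1 | 0 | 1 | 1
0 | 1 | 1 | 0 | 0
0 | 1 | 1 | 1 | 1
1 | 0 | 0 | 0 | 0
1 | 0 | 0 | 1 | 1
1 | 0 | 1 | 0 | 0
1 | 0 | 1 | 1 | 1
1 | 1 | 0 | 0 | 0
1 | 1 | 0 | 1 | 1
1 | 1 | 1 | 0 | 0
1 | 1 | 1 | 1 | 1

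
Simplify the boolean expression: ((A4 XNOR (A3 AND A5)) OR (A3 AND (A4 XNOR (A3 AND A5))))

By absorption (E OR (E AND v) = E):
= (A4 XNOR (A3 AND A5))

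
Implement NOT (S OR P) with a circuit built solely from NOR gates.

(((S NOR P) NOR (S NOR P)) NOR ((S NOR P) NOR (S NOR P)))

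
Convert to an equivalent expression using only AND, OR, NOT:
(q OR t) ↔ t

((q OR t) AND t) OR (NOT (q OR t) AND NOT t)
(Biconditional = both true or both false)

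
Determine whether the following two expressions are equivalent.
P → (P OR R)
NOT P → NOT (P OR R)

No, Inverse is not equivalent to original (counterexample: R=1, P=0)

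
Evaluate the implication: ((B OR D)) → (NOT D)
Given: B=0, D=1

Antecedent ((B OR D)) = 1; consequent (NOT D) = 0.
1 → 0 = 0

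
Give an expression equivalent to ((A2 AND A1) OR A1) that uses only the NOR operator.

((((A2 NOR A2) NOR (A1 NOR A1)) NOR A1) NOR (((A2 NOR A2) NOR (A1 NOR A1)) NOR A1))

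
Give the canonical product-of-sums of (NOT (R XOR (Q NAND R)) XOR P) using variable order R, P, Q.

ΠM(0, 1, 5, 6) = (R OR P OR Q) AND (R OR P OR NOT Q) AND (NOT R OR P OR NOT Q) AND (NOT R OR NOT P OR Q)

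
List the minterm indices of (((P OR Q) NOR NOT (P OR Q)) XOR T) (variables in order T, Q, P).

Σm(4, 5, 6, 7) = (T AND NOT Q AND NOT P) OR (T AND NOT Q AND P) OR (T AND Q AND NOT P) OR (T AND Q AND P)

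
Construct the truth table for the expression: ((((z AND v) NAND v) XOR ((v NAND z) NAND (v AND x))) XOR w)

x | v | z | w | Output
----------------------
0 | 0 | 0 | 0 | 0
0 | 0 | 0 | 1 | 1
0 | 0 | 1 | 0 | 0
0 | 0 | 1 | 1 | 1
0 | 1 | 0 | 0 | 0
0 | 1 | 0 | 1 | 1
0 | 1 | 1 | 0 | 1
0 | 1 | 1 | 1 | 0
1 | 0 | 0 | 0 | 0
1 | 0 | 0 | 1 | 1
1 | 0 | 1 | 0 | 0
1 | 0 | 1 | 1 | 1
1 | 1 | 0 | 0 | 1
1 | 1 | 0 | 1 | 0
1 | 1 | 1 | 0 | 1
1 | 1 | 1 | 1 | 0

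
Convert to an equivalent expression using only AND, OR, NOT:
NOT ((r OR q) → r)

(r OR q) AND NOT r
(Negated implication: NOT(A → B) = A AND NOT B)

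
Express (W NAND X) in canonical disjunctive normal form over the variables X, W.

(NOT X AND NOT W) OR (NOT X AND W) OR (X AND NOT W)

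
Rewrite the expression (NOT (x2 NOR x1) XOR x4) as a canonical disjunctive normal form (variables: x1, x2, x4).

(NOT x1 AND NOT x2 AND x4) OR (NOT x1 AND x2 AND NOT x4) OR (x1 AND NOT x2 AND NOT x4) OR (x1 AND x2 AND NOT x4)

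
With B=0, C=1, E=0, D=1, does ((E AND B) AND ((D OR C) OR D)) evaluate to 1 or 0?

Substituting: ((0 AND 0) AND ((1 OR 1) OR 1))
= 0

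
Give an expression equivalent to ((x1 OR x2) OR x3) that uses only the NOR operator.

((((x1 NOR x2) NOR (x1 NOR x2)) NOR x3) NOR (((x1 NOR x2) NOR (x1 NOR x2)) NOR x3))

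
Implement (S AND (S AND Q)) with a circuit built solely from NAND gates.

((S NAND ((S NAND Q) NAND (S NAND Q))) NAND (S NAND ((S NAND Q) NAND (S NAND Q))))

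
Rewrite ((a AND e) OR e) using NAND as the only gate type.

((((a NAND e) NAND (a NAND e)) NAND ((a NAND e) NAND (a NAND e))) NAND (e NAND e))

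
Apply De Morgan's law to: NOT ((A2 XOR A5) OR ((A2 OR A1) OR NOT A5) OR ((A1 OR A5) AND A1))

NOT (A2 XOR A5) AND NOT ((A2 OR A1) OR NOT A5) AND NOT ((A1 OR A5) AND A1)
De Morgan's: NOT(OR of terms) = AND of negations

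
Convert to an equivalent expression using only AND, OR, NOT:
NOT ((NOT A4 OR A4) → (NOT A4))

(NOT A4 OR A4) AND A4
(Negated implication: NOT(A → B) = A AND NOT B)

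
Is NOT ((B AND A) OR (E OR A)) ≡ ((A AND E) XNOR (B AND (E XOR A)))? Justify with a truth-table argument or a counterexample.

No. Counterexample: with A=0, E=1, B=0, Expression 1 = 0 but Expression 2 = 1.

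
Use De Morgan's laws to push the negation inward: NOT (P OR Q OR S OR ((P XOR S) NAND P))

NOT P AND NOT Q AND NOT S AND NOT ((P XOR S) NAND P)
De Morgan's: NOT(OR of terms) = AND of negations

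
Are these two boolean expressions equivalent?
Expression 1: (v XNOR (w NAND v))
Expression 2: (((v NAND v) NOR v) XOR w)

No. Counterexample: with v=0, w=1, Expression 1 = 0 but Expression 2 = 1.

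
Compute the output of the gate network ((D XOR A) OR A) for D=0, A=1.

Substituting: ((0 XOR 1) OR 1)
= 1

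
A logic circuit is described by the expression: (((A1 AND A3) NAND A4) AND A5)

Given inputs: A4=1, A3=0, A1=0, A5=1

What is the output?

Substituting: (((0 AND 0) NAND 1) AND 1)
= 1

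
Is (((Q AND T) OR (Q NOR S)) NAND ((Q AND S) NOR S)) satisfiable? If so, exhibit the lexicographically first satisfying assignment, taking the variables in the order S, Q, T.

S=0, Q=1, T=0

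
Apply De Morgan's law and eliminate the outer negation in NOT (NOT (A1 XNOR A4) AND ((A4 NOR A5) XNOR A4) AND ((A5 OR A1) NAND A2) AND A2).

(A1 XNOR A4) OR NOT ((A4 NOR A5) XNOR A4) OR NOT ((A5 OR A1) NAND A2) OR NOT A2
De Morgan's: NOT(AND of terms) = OR of negations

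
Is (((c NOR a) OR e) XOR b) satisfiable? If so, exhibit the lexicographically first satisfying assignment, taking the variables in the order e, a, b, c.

e=0, a=0, b=0, c=0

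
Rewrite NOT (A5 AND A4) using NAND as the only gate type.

(((A5 NAND A4) NAND (A5 NAND A4)) NAND ((A5 NAND A4) NAND (A5 NAND A4)))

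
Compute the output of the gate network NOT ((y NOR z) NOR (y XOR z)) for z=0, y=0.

Substituting: NOT ((0 NOR 0) NOR (0 XOR 0))
= 1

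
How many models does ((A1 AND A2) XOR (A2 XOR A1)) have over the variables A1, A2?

Satisfying assignments: (0,1), (1,0), (1,1)
Count: 3 out of 4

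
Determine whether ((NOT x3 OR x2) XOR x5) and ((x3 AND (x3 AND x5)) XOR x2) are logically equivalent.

No. Counterexample: with x5=0, x2=0, x3=0, Expression 1 = 1 but Expression 2 = 0.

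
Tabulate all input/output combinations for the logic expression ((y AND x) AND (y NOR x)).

y | x | Output
--------------
0 | 0 | 0
0 | 1 | 0
1 | 0 | 0
1 | 1 | 0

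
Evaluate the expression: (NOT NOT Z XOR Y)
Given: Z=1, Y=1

Substituting: (NOT NOT 1 XOR 1)
= 0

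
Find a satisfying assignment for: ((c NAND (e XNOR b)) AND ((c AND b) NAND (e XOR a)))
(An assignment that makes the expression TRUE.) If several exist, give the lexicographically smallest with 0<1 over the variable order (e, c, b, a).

e=0, c=0, b=0, a=0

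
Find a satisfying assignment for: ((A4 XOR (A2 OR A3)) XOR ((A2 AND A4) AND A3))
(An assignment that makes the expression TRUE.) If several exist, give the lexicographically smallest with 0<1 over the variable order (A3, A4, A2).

A3=0, A4=0, A2=1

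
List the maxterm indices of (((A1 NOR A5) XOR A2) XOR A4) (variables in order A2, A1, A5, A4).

ΠM(1, 2, 4, 6, 8, 11, 13, 15) = (A2 OR A1 OR A5 OR NOT A4) AND (A2 OR A1 OR NOT A5 OR A4) AND (A2 OR NOT A1 OR A5 OR A4) AND (A2 OR NOT A1 OR NOT A5 OR A4) AND (NOT A2 OR A1 OR A5 OR A4) AND (NOT A2 OR A1 OR NOT A5 OR NOT A4) AND (NOT A2 OR NOT A1 OR A5 OR NOT A4) AND (NOT A2 OR NOT A1 OR NOT A5 OR NOT A4)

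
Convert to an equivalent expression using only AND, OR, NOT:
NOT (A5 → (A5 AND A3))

A5 AND NOT (A5 AND A3)
(Negated implication: NOT(A → B) = A AND NOT B)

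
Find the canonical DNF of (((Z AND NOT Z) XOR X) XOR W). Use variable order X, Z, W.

(NOT X AND NOT Z AND W) OR (NOT X AND Z AND W) OR (X AND NOT Z AND NOT W) OR (X AND Z AND NOT W)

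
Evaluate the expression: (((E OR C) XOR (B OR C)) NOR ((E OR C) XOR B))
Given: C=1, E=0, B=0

Substituting: (((0 OR 1) XOR (0 OR 1)) NOR ((0 OR 1) XOR 0))
= 0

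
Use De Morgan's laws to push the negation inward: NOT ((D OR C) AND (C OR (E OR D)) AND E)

NOT (D OR C) OR NOT (C OR (E OR D)) OR NOT E
De Morgan's: NOT(AND of terms) = OR of negations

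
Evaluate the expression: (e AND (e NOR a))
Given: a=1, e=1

Substituting: (1 AND (1 NOR 1))
= 0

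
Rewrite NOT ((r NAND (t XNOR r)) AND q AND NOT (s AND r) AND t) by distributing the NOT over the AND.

NOT (r NAND (t XNOR r)) OR NOT q OR (s AND r) OR NOT t
De Morgan's: NOT(AND of terms) = OR of negations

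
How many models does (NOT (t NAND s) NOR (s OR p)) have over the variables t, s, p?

Satisfying assignments: (0,0,0), (1,0,0)
Count: 2 out of 8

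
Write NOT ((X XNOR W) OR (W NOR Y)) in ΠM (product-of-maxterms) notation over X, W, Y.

ΠM(0, 1, 4, 6, 7) = (X OR W OR Y) AND (X OR W OR NOT Y) AND (NOT X OR W OR Y) AND (NOT X OR NOT W OR Y) AND (NOT X OR NOT W OR NOT Y)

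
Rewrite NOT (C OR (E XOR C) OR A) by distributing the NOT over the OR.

NOT C AND NOT (E XOR C) AND NOT A
De Morgan's: NOT(OR of terms) = AND of negations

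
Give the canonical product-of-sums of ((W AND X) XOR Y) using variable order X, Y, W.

ΠM(0, 1, 4, 7) = (X OR Y OR W) AND (X OR Y OR NOT W) AND (NOT X OR Y OR W) AND (NOT X OR NOT Y OR NOT W)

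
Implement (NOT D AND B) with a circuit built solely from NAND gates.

(((D NAND D) NAND B) NAND ((D NAND D) NAND B))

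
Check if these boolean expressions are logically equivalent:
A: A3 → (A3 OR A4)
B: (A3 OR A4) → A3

No, Converse is not equivalent to original (counterexample: A3=0, A4=1, A2=0)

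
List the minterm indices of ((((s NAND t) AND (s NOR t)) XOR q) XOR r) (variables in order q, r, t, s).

Σm(0, 5, 6, 7, 9, 10, 11, 12) = (NOT q AND NOT r AND NOT t AND NOT s) OR (NOT q AND r AND NOT t AND s) OR (NOT q AND r AND t AND NOT s) OR (NOT q AND r AND t AND s) OR (q AND NOT r AND NOT t AND s) OR (q AND NOT r AND t AND NOT s) OR (q AND NOT r AND t AND s) OR (q AND r AND NOT t AND NOT s)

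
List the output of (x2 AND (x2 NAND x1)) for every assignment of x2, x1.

x2 | x1 | Output
----------------
0 | 0 | 0
0 | 1 | 0
1 | 0 | 1
1 | 1 | 0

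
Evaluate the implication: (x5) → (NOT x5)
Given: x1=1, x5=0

Antecedent (x5) = 0; consequent (NOT x5) = 1.
0 → 1 = 1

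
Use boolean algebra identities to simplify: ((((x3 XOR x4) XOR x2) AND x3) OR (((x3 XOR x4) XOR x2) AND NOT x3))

By distribution ((E AND v) OR (E AND NOT v) = E):
= ((x3 XOR x4) XOR x2)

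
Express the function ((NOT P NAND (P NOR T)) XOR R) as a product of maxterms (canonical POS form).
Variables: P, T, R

ΠM(0, 3, 5, 7) = (P OR T OR R) AND (P OR NOT T OR NOT R) AND (NOT P OR T OR NOT R) AND (NOT P OR NOT T OR NOT R)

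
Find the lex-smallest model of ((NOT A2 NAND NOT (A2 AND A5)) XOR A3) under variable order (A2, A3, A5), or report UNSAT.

A2=0, A3=1, A5=0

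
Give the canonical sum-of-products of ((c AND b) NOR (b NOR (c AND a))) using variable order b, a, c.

Σm(3, 4, 6) = (NOT b AND a AND c) OR (b AND NOT a AND NOT c) OR (b AND a AND NOT c)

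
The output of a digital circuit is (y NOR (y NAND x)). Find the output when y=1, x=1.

Substituting: (1 NOR (1 NAND 1))
= 0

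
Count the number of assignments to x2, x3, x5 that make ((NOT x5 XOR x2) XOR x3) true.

Satisfying assignments: (0,0,0), (0,1,1), (1,0,1), (1,1,0)
Count: 4 out of 8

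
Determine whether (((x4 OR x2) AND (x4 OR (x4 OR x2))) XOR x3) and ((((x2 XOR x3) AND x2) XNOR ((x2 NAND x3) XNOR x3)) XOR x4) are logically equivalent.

No. Counterexample: with x2=0, x4=0, x3=0, Expression 1 = 0 but Expression 2 = 1.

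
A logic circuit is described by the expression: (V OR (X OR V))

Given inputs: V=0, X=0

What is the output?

Substituting: (0 OR (0 OR 0))
= 0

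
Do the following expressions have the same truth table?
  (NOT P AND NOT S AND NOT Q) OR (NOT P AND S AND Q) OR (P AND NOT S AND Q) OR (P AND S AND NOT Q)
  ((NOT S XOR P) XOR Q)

Yes, they are equivalent — the two output columns agree on all 8 assignments:
P | S | Q | Expression 1 | Expression 2
---------------------------------------
0 | 0 | 0 | 1 | 1
0 | 0 | 1 | 0 | 0
0 | 1 | 0 | 0 | 0
0 | 1 | 1 | 1 | 1
1 | 0 | 0 | 0 | 0
1 | 0 | 1 | 1 | 1
1 | 1 | 0 | 1 | 1
1 | 1 | 1 | 0 | 0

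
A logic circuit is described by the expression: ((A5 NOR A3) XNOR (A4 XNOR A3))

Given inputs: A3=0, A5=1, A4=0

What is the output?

Substituting: ((1 NOR 0) XNOR (0 XNOR 0))
= 0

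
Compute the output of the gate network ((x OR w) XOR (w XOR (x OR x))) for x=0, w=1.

Substituting: ((0 OR 1) XOR (1 XOR (0 OR 0)))
= 0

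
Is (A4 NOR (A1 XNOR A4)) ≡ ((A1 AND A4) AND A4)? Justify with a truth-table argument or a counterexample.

No. Counterexample: with A4=0, A1=1, Expression 1 = 1 but Expression 2 = 0.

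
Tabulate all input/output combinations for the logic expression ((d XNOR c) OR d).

d | c | Output
--------------
0 | 0 | 1
0 | 1 | 0
1 | 0 | 1
1 | 1 | 1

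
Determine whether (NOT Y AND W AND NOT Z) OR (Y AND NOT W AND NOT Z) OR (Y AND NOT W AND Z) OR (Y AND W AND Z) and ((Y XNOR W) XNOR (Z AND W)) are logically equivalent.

Yes, they are equivalent — the two output columns agree on all 8 assignments:
Y | W | Z | Expression 1 | Expression 2
---------------------------------------
0 | 0 | 0 | 0 | 0
0 | 0 | 1 | 0 | 0
0 | 1 | 0 | 1 | 1
0 | 1 | 1 | 0 | 0
1 | 0 | 0 | 1 | 1
1 | 0 | 1 | 1 | 1
1 | 1 | 0 | 0 | 0
1 | 1 | 1 | 1 | 1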